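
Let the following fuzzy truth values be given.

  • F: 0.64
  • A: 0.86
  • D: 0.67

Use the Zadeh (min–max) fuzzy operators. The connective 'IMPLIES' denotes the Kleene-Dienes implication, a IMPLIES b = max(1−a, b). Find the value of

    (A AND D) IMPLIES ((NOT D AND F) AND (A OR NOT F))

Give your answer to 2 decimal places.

0.33

A AND D = min(a, b) on (0.86, 0.67) = 0.67
NOT D = 1 − 0.67 = 0.33
NOT D AND F = min(a, b) on (0.33, 0.64) = 0.33
NOT F = 1 − 0.64 = 0.36
A OR NOT F = max(a, b) on (0.86, 0.36) = 0.86
(NOT D AND F) AND (A OR NOT F) = min(a, b) on (0.33, 0.86) = 0.33
(A AND D) IMPLIES ((NOT D AND F) AND (A OR NOT F))  [Kleene-Dienes: max(1−a, b)] with a=0.67, b=0.33 → 0.33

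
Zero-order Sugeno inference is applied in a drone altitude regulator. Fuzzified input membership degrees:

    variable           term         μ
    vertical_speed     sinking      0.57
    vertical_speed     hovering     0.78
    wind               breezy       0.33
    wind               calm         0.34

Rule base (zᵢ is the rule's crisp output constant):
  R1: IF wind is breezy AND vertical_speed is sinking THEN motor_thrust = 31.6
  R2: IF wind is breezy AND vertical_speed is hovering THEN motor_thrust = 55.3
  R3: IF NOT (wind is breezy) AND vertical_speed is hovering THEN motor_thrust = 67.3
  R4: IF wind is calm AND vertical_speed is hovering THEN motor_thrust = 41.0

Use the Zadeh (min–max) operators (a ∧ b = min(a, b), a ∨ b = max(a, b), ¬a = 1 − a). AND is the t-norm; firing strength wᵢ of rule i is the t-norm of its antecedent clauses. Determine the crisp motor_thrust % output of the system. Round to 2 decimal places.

R1 (z=31.6): breezy=0.33, sinking=0.57; AND[min(a, b)] → w = 0.33
R2 (z=55.3): breezy=0.33, hovering=0.78; AND[min(a, b)] → w = 0.33
R3 (z=67.3): ¬breezy=1−0.33=0.67, hovering=0.78; AND[min(a, b)] → w = 0.67
R4 (z=41.0): calm=0.34, hovering=0.78; AND[min(a, b)] → w = 0.34
Weighted average = (0.33·31.6 + 0.33·55.3 + 0.67·67.3 + 0.34·41.0) / (0.33 + 0.33 + 0.67 + 0.34)
  = 87.7080 / 1.6700 = 52.52

52.52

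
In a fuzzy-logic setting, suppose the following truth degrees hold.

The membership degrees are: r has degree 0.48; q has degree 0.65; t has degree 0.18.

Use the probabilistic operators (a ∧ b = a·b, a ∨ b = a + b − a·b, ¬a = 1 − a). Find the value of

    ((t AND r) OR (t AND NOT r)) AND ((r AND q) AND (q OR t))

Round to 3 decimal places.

0.038

t AND r = a·b on (0.1800, 0.4800) = 0.0864
NOT r = 1 − 0.4800 = 0.5200
t AND NOT r = a·b on (0.1800, 0.5200) = 0.0936
(t AND r) OR (t AND NOT r) = a + b − a·b on (0.0864, 0.0936) = 0.1719
r AND q = a·b on (0.4800, 0.6500) = 0.3120
q OR t = a + b − a·b on (0.6500, 0.1800) = 0.7130
(r AND q) AND (q OR t) = a·b on (0.3120, 0.7130) = 0.2225
((t AND r) OR (t AND NOT r)) AND ((r AND q) AND (q OR t)) = a·b on (0.1719, 0.2225) = 0.0382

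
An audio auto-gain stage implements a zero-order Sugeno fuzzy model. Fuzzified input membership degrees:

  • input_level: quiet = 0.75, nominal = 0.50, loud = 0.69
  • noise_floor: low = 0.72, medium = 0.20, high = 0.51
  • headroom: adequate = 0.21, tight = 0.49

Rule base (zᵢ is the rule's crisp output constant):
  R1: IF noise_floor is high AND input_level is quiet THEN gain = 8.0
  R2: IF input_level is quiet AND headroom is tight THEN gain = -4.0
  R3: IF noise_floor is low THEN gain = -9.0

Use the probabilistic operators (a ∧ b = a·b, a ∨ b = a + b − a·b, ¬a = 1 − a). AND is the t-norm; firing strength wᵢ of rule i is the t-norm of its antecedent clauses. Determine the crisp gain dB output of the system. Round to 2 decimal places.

R1 (z=8.0): high=0.51, quiet=0.75; AND[a·b] → w = 0.3825
R2 (z=-4.0): quiet=0.75, tight=0.49; AND[a·b] → w = 0.3675
R3 (z=-9.0): low=0.72 → w = 0.7200
Weighted average = (0.3825·8.0 + 0.3675·-4.0 + 0.7200·-9.0) / (0.3825 + 0.3675 + 0.7200)
  = -4.8900 / 1.4700 = -3.33

-3.33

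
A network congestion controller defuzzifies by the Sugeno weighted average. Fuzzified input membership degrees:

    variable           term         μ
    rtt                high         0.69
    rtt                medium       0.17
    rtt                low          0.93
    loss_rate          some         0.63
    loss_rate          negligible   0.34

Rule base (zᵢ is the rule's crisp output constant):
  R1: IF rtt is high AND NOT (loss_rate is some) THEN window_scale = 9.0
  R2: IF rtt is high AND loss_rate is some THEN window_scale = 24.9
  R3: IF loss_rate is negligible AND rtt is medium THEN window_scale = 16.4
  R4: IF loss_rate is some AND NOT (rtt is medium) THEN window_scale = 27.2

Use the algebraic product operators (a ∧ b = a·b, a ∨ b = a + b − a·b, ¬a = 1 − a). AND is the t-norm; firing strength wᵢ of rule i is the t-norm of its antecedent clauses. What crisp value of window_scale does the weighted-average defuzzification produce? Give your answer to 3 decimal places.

R1 (z=9.0): high=0.69, ¬some=1−0.63=0.37; AND[a·b] → w = 0.2553
R2 (z=24.9): high=0.69, some=0.63; AND[a·b] → w = 0.4347
R3 (z=16.4): negligible=0.34, medium=0.17; AND[a·b] → w = 0.0578
R4 (z=27.2): some=0.63, ¬medium=1−0.17=0.83; AND[a·b] → w = 0.5229
Weighted average = (0.2553·9.0 + 0.4347·24.9 + 0.0578·16.4 + 0.5229·27.2) / (0.2553 + 0.4347 + 0.0578 + 0.5229)
  = 28.2925 / 1.2707 = 22.265

22.265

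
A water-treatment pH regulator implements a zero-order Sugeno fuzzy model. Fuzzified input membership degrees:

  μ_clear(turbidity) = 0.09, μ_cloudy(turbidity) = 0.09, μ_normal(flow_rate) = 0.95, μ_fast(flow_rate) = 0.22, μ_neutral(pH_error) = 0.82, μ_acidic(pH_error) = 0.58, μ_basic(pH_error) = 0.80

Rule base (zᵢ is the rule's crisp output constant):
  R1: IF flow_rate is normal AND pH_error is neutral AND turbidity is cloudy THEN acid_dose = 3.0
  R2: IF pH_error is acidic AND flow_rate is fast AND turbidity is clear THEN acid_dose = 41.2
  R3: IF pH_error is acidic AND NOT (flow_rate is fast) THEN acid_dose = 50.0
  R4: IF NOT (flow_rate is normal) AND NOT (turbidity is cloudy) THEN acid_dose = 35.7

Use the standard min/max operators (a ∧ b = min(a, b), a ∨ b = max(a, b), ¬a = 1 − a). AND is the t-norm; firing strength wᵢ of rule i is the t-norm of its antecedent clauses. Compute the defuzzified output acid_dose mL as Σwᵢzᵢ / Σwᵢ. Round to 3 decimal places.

42.917

R1 (z=3.0): normal=0.95, neutral=0.82, cloudy=0.09; AND[min(a, b)] → w = 0.09
R2 (z=41.2): acidic=0.58, fast=0.22, clear=0.09; AND[min(a, b)] → w = 0.09
R3 (z=50.0): acidic=0.58, ¬fast=1−0.22=0.78; AND[min(a, b)] → w = 0.58
R4 (z=35.7): ¬normal=1−0.95=0.05, ¬cloudy=1−0.09=0.91; AND[min(a, b)] → w = 0.05
Weighted average = (0.09·3.0 + 0.09·41.2 + 0.58·50.0 + 0.05·35.7) / (0.09 + 0.09 + 0.58 + 0.05)
  = 34.7630 / 0.8100 = 42.917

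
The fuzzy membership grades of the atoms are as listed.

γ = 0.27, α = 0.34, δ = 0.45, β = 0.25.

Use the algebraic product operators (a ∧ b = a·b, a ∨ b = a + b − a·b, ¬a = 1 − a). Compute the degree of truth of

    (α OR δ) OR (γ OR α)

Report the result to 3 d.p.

0.825

α OR δ = a + b − a·b on (0.3400, 0.4500) = 0.6370
γ OR α = a + b − a·b on (0.2700, 0.3400) = 0.5182
(α OR δ) OR (γ OR α) = a + b − a·b on (0.6370, 0.5182) = 0.8251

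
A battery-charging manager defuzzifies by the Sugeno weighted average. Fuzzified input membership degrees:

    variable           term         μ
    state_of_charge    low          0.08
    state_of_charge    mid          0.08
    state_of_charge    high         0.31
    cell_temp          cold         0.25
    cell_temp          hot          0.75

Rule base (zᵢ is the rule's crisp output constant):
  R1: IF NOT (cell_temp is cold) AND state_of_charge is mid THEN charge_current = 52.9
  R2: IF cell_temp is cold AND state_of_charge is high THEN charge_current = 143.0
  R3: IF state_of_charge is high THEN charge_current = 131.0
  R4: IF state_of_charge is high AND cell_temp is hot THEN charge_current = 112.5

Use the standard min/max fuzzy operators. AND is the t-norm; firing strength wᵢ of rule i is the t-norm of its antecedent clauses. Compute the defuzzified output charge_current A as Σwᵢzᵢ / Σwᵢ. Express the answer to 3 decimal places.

R1 (z=52.9): ¬cold=1−0.25=0.75, mid=0.08; AND[min(a, b)] → w = 0.08
R2 (z=143.0): cold=0.25, high=0.31; AND[min(a, b)] → w = 0.25
R3 (z=131.0): high=0.31 → w = 0.31
R4 (z=112.5): high=0.31, hot=0.75; AND[min(a, b)] → w = 0.31
Weighted average = (0.08·52.9 + 0.25·143.0 + 0.31·131.0 + 0.31·112.5) / (0.08 + 0.25 + 0.31 + 0.31)
  = 115.4670 / 0.9500 = 121.544

121.544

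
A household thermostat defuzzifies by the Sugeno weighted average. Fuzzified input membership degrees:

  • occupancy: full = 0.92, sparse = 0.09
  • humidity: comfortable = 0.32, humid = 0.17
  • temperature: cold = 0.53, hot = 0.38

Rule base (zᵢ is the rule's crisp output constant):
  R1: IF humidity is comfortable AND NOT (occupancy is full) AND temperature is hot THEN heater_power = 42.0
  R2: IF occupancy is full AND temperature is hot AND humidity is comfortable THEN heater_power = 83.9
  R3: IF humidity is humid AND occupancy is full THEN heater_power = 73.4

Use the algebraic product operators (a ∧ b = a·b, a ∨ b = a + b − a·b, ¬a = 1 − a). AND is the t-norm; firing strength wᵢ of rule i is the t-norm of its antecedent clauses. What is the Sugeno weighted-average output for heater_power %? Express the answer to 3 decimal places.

76.527

R1 (z=42.0): comfortable=0.32, ¬full=1−0.92=0.08, hot=0.38; AND[a·b] → w = 0.0097
R2 (z=83.9): full=0.92, hot=0.38, comfortable=0.32; AND[a·b] → w = 0.1119
R3 (z=73.4): humid=0.17, full=0.92; AND[a·b] → w = 0.1564
Weighted average = (0.0097·42.0 + 0.1119·83.9 + 0.1564·73.4) / (0.0097 + 0.1119 + 0.1564)
  = 21.2744 / 0.2780 = 76.527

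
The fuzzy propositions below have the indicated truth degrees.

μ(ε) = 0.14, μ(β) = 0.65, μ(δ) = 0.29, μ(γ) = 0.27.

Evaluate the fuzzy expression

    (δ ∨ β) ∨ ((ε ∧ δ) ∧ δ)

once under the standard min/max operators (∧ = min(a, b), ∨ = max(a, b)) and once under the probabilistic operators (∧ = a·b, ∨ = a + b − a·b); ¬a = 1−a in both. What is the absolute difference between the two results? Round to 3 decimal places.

0.104

Under standard min/max:
  δ ∨ β = max(a, b) on (0.29, 0.65) = 0.65
  ε ∧ δ = min(a, b) on (0.14, 0.29) = 0.14
  (ε ∧ δ) ∧ δ = min(a, b) on (0.14, 0.29) = 0.14
  (δ ∨ β) ∨ ((ε ∧ δ) ∧ δ) = max(a, b) on (0.65, 0.14) = 0.65
  → value = 0.6500
Under probabilistic:
  δ ∨ β = a + b − a·b on (0.2900, 0.6500) = 0.7515
  ε ∧ δ = a·b on (0.1400, 0.2900) = 0.0406
  (ε ∧ δ) ∧ δ = a·b on (0.0406, 0.2900) = 0.0118
  (δ ∨ β) ∨ ((ε ∧ δ) ∧ δ) = a + b − a·b on (0.7515, 0.0118) = 0.7544
  → value = 0.7544
|0.6500 − 0.7544| = 0.104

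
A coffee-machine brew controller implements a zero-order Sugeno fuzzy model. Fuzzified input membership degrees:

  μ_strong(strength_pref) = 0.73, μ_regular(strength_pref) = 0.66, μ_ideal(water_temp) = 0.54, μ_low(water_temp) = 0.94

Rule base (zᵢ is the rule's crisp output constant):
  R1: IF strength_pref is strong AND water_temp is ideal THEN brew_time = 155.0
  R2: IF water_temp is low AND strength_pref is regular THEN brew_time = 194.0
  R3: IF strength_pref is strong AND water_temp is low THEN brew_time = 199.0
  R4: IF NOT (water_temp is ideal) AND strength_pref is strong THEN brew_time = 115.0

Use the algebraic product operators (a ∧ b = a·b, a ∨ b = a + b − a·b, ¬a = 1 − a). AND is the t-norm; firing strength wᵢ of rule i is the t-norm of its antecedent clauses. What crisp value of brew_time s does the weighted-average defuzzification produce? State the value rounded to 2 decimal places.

R1 (z=155.0): strong=0.73, ideal=0.54; AND[a·b] → w = 0.3942
R2 (z=194.0): low=0.94, regular=0.66; AND[a·b] → w = 0.6204
R3 (z=199.0): strong=0.73, low=0.94; AND[a·b] → w = 0.6862
R4 (z=115.0): ¬ideal=1−0.54=0.46, strong=0.73; AND[a·b] → w = 0.3358
Weighted average = (0.3942·155.0 + 0.6204·194.0 + 0.6862·199.0 + 0.3358·115.0) / (0.3942 + 0.6204 + 0.6862 + 0.3358)
  = 356.6294 / 2.0366 = 175.11

175.11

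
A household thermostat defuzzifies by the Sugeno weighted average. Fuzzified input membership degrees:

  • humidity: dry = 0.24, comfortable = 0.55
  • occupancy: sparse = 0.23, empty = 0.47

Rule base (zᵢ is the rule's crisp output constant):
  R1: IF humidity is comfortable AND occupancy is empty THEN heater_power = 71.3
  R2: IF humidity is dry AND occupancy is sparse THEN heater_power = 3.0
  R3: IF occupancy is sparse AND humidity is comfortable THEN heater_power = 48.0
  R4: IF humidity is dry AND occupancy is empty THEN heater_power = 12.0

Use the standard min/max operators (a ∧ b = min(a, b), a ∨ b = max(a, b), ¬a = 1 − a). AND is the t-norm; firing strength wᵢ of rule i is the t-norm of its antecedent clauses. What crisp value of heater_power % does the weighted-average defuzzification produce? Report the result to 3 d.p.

R1 (z=71.3): comfortable=0.55, empty=0.47; AND[min(a, b)] → w = 0.47
R2 (z=3.0): dry=0.24, sparse=0.23; AND[min(a, b)] → w = 0.23
R3 (z=48.0): sparse=0.23, comfortable=0.55; AND[min(a, b)] → w = 0.23
R4 (z=12.0): dry=0.24, empty=0.47; AND[min(a, b)] → w = 0.24
Weighted average = (0.47·71.3 + 0.23·3.0 + 0.23·48.0 + 0.24·12.0) / (0.47 + 0.23 + 0.23 + 0.24)
  = 48.1210 / 1.1700 = 41.129

41.129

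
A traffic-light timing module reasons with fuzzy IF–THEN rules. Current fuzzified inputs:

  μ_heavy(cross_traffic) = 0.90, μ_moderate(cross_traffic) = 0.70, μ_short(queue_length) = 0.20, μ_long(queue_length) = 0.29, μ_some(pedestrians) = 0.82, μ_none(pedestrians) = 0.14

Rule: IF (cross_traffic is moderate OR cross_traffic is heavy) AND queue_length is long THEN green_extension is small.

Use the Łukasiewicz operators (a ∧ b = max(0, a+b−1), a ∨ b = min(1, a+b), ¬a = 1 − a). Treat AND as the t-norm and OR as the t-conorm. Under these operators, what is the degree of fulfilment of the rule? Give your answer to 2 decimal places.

firing strength: (moderate=0.70 OR heavy=0.90) = 1.00; AND[max(0, a+b−1)] with long=0.29 → w = 0.29

0.29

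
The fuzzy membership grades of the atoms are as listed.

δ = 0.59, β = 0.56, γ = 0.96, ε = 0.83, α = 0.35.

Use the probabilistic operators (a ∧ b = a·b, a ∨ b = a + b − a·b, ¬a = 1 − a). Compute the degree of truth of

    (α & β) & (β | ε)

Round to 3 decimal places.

0.181

α & β = a·b on (0.3500, 0.5600) = 0.1960
β | ε = a + b − a·b on (0.5600, 0.8300) = 0.9252
(α & β) & (β | ε) = a·b on (0.1960, 0.9252) = 0.1813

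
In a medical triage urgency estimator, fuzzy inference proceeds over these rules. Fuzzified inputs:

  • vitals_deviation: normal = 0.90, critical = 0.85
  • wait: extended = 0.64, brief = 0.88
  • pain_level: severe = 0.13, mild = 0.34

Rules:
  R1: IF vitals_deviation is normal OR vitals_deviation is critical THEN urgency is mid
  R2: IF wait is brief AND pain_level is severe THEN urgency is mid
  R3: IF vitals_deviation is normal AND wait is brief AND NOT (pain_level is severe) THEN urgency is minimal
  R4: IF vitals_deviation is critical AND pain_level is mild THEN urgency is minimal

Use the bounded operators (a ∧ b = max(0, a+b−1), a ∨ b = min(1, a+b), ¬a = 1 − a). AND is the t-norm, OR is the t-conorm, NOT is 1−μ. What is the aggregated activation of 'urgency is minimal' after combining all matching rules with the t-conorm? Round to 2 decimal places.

0.84

R1: normal=0.90, critical=0.85; OR[min(1, a+b)] → w = 1.00
R2: brief=0.88, severe=0.13; AND[max(0, a+b−1)] → w = 0.01
R3: normal=0.90, brief=0.88, ¬severe=1−0.13=0.87; AND[max(0, a+b−1)] → w = 0.65
R4: critical=0.85, mild=0.34; AND[max(0, a+b−1)] → w = 0.19
Rules with consequent 'minimal': {R3, R4} → strengths 0.65, 0.19
Aggregate via t-conorm [min(1, a+b)]: 0.84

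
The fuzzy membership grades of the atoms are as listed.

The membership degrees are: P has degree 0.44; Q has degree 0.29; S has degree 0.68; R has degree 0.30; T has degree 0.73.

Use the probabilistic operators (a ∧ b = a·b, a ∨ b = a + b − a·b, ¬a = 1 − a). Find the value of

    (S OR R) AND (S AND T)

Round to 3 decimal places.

S OR R = a + b − a·b on (0.6800, 0.3000) = 0.7760
S AND T = a·b on (0.6800, 0.7300) = 0.4964
(S OR R) AND (S AND T) = a·b on (0.7760, 0.4964) = 0.3852

0.385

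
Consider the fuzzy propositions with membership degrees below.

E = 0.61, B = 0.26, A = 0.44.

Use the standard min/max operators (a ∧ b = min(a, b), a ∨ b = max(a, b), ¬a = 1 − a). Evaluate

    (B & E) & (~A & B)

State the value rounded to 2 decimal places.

B & E = min(a, b) on (0.26, 0.61) = 0.26
~A = 1 − 0.44 = 0.56
~A & B = min(a, b) on (0.56, 0.26) = 0.26
(B & E) & (~A & B) = min(a, b) on (0.26, 0.26) = 0.26

0.26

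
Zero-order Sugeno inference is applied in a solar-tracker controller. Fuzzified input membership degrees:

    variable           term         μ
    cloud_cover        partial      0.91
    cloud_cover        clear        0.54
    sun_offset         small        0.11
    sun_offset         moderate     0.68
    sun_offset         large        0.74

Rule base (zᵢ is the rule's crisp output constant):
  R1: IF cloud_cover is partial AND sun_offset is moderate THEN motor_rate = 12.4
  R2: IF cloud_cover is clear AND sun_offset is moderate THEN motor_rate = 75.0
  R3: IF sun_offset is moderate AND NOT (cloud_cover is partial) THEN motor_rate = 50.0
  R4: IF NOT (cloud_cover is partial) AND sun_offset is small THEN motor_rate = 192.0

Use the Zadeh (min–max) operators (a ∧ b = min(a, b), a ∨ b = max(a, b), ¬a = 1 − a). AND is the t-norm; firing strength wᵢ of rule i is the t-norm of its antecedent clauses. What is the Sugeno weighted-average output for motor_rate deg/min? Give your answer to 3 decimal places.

R1 (z=12.4): partial=0.91, moderate=0.68; AND[min(a, b)] → w = 0.68
R2 (z=75.0): clear=0.54, moderate=0.68; AND[min(a, b)] → w = 0.54
R3 (z=50.0): moderate=0.68, ¬partial=1−0.91=0.09; AND[min(a, b)] → w = 0.09
R4 (z=192.0): ¬partial=1−0.91=0.09, small=0.11; AND[min(a, b)] → w = 0.09
Weighted average = (0.68·12.4 + 0.54·75.0 + 0.09·50.0 + 0.09·192.0) / (0.68 + 0.54 + 0.09 + 0.09)
  = 70.7120 / 1.4000 = 50.509

50.509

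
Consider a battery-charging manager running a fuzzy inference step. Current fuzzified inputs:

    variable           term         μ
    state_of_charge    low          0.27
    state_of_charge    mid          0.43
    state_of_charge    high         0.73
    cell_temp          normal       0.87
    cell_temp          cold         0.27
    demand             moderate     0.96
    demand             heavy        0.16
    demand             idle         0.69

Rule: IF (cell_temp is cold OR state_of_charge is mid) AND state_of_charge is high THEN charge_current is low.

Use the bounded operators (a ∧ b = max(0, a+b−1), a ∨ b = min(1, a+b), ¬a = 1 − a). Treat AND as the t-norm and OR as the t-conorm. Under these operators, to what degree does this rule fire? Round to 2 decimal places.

firing strength: (cold=0.27 OR mid=0.43) = 0.70; AND[max(0, a+b−1)] with high=0.73 → w = 0.43

0.43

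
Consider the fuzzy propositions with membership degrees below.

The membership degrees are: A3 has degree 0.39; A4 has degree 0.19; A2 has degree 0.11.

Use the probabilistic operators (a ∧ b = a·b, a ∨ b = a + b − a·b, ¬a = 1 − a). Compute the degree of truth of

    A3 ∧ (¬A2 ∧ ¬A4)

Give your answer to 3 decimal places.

0.281

¬A2 = 1 − 0.1100 = 0.8900
¬A4 = 1 − 0.1900 = 0.8100
¬A2 ∧ ¬A4 = a·b on (0.8900, 0.8100) = 0.7209
A3 ∧ (¬A2 ∧ ¬A4) = a·b on (0.3900, 0.7209) = 0.2812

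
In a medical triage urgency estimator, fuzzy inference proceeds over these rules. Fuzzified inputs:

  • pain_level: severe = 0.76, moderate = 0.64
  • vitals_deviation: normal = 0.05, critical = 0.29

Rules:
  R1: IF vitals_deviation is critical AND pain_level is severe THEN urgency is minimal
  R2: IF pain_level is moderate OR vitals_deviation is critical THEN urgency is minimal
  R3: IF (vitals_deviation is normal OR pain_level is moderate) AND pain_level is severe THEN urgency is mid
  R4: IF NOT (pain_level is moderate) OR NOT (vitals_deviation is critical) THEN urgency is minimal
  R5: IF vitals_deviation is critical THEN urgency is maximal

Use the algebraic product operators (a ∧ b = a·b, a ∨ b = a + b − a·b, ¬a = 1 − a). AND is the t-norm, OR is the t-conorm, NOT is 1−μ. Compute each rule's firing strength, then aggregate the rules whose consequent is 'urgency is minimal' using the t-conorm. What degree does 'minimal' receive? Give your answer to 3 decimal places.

R1: critical=0.29, severe=0.76; AND[a·b] → w = 0.2204
R2: moderate=0.64, critical=0.29; OR[a + b − a·b] → w = 0.7444
R3: (normal=0.05 OR moderate=0.64) = 0.6580; AND[a·b] with severe=0.76 → w = 0.5001
R4: ¬moderate=1−0.64=0.36, ¬critical=1−0.29=0.71; OR[a + b − a·b] → w = 0.8144
R5: critical=0.29 → w = 0.2900
Rules with consequent 'minimal': {R1, R2, R4} → strengths 0.2204, 0.7444, 0.8144
Aggregate via t-conorm [a + b − a·b]: 0.9630

0.963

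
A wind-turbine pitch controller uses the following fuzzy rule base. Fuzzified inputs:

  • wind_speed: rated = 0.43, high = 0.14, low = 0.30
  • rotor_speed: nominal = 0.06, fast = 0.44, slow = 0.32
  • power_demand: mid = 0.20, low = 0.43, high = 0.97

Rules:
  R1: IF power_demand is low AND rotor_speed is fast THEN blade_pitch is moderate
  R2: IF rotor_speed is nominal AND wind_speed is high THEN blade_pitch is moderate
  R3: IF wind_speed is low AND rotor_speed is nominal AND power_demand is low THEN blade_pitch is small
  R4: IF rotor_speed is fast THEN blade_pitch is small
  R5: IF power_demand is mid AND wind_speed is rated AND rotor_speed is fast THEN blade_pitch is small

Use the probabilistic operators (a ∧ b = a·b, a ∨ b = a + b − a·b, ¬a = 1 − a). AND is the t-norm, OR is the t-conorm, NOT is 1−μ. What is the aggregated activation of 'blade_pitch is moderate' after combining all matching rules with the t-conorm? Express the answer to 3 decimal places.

0.196

R1: low=0.43, fast=0.44; AND[a·b] → w = 0.1892
R2: nominal=0.06, high=0.14; AND[a·b] → w = 0.0084
R3: low=0.30, nominal=0.06, low=0.43; AND[a·b] → w = 0.0077
R4: fast=0.44 → w = 0.4400
R5: mid=0.20, rated=0.43, fast=0.44; AND[a·b] → w = 0.0378
Rules with consequent 'moderate': {R1, R2} → strengths 0.1892, 0.0084
Aggregate via t-conorm [a + b − a·b]: 0.1960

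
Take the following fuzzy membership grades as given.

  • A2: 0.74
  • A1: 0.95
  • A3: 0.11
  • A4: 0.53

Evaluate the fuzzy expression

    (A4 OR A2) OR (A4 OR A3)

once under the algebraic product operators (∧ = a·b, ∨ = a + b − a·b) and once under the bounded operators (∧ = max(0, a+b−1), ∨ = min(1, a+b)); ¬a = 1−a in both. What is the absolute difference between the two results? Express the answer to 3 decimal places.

Under algebraic product:
  A4 OR A2 = a + b − a·b on (0.5300, 0.7400) = 0.8778
  A4 OR A3 = a + b − a·b on (0.5300, 0.1100) = 0.5817
  (A4 OR A2) OR (A4 OR A3) = a + b − a·b on (0.8778, 0.5817) = 0.9489
  → value = 0.9489
Under bounded:
  A4 OR A2 = min(1, a+b) on (0.53, 0.74) = 1.00
  A4 OR A3 = min(1, a+b) on (0.53, 0.11) = 0.64
  (A4 OR A2) OR (A4 OR A3) = min(1, a+b) on (1.00, 0.64) = 1.00
  → value = 1.0000
|0.9489 − 1.0000| = 0.051

0.051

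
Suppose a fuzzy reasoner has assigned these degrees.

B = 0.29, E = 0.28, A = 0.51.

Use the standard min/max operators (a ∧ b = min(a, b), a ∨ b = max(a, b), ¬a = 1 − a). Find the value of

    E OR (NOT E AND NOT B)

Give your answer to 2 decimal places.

0.71

NOT E = 1 − 0.28 = 0.72
NOT B = 1 − 0.29 = 0.71
NOT E AND NOT B = min(a, b) on (0.72, 0.71) = 0.71
E OR (NOT E AND NOT B) = max(a, b) on (0.28, 0.71) = 0.71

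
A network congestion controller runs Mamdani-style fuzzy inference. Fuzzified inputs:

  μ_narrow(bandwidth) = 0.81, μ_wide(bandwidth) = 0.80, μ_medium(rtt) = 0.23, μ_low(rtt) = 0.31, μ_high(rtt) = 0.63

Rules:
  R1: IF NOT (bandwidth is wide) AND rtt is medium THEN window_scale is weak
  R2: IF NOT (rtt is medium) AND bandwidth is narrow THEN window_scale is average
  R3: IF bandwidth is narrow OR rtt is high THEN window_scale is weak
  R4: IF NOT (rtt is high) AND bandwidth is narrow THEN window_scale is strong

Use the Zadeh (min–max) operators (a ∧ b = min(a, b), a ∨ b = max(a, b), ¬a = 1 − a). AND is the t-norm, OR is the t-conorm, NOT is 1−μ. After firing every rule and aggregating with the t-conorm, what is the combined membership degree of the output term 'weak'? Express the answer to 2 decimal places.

0.81

R1: ¬wide=1−0.80=0.20, medium=0.23; AND[min(a, b)] → w = 0.20
R2: ¬medium=1−0.23=0.77, narrow=0.81; AND[min(a, b)] → w = 0.77
R3: narrow=0.81, high=0.63; OR[max(a, b)] → w = 0.81
R4: ¬high=1−0.63=0.37, narrow=0.81; AND[min(a, b)] → w = 0.37
Rules with consequent 'weak': {R1, R3} → strengths 0.20, 0.81
Aggregate via t-conorm [max(a, b)]: 0.81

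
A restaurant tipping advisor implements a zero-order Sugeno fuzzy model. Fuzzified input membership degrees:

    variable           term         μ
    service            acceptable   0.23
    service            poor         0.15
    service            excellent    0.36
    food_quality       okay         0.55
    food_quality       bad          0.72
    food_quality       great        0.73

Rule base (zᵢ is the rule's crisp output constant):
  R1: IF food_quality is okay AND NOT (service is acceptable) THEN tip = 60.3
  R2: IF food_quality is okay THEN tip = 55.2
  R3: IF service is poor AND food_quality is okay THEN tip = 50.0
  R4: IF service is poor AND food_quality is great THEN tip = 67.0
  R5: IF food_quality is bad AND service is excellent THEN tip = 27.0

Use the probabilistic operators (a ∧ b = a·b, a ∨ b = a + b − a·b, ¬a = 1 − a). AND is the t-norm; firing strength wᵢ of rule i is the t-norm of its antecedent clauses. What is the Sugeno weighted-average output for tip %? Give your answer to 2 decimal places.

R1 (z=60.3): okay=0.55, ¬acceptable=1−0.23=0.77; AND[a·b] → w = 0.4235
R2 (z=55.2): okay=0.55 → w = 0.5500
R3 (z=50.0): poor=0.15, okay=0.55; AND[a·b] → w = 0.0825
R4 (z=67.0): poor=0.15, great=0.73; AND[a·b] → w = 0.1095
R5 (z=27.0): bad=0.72, excellent=0.36; AND[a·b] → w = 0.2592
Weighted average = (0.4235·60.3 + 0.5500·55.2 + 0.0825·50.0 + 0.1095·67.0 + 0.2592·27.0) / (0.4235 + 0.5500 + 0.0825 + 0.1095 + 0.2592)
  = 74.3569 / 1.4247 = 52.19

52.19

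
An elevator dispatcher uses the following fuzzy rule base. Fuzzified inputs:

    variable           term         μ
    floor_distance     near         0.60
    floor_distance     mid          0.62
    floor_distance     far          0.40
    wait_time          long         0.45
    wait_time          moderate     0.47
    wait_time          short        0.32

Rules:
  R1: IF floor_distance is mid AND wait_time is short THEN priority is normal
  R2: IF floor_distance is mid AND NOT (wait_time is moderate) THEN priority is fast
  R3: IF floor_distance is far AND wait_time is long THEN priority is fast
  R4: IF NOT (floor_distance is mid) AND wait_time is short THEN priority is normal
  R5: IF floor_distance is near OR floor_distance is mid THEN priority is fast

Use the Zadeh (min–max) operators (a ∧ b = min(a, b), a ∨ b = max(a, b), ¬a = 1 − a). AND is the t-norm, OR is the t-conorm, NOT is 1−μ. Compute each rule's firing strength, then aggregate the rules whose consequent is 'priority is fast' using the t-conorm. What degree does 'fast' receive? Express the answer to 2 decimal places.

0.62

R1: mid=0.62, short=0.32; AND[min(a, b)] → w = 0.32
R2: mid=0.62, ¬moderate=1−0.47=0.53; AND[min(a, b)] → w = 0.53
R3: far=0.40, long=0.45; AND[min(a, b)] → w = 0.40
R4: ¬mid=1−0.62=0.38, short=0.32; AND[min(a, b)] → w = 0.32
R5: near=0.60, mid=0.62; OR[max(a, b)] → w = 0.62
Rules with consequent 'fast': {R2, R3, R5} → strengths 0.53, 0.40, 0.62
Aggregate via t-conorm [max(a, b)]: 0.62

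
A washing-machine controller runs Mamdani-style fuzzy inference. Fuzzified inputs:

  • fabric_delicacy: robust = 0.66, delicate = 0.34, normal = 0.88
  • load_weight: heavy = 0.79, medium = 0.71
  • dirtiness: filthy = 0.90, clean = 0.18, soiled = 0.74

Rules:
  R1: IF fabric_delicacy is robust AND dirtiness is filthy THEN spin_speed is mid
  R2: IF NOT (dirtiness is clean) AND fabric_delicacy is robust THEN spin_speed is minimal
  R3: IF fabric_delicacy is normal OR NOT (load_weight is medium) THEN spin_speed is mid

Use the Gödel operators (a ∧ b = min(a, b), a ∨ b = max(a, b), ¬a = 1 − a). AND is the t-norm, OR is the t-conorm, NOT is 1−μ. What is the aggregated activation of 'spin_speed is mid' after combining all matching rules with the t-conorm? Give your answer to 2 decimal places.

R1: robust=0.66, filthy=0.90; AND[min(a, b)] → w = 0.66
R2: ¬clean=1−0.18=0.82, robust=0.66; AND[min(a, b)] → w = 0.66
R3: normal=0.88, ¬medium=1−0.71=0.29; OR[max(a, b)] → w = 0.88
Rules with consequent 'mid': {R1, R3} → strengths 0.66, 0.88
Aggregate via t-conorm [max(a, b)]: 0.88

0.88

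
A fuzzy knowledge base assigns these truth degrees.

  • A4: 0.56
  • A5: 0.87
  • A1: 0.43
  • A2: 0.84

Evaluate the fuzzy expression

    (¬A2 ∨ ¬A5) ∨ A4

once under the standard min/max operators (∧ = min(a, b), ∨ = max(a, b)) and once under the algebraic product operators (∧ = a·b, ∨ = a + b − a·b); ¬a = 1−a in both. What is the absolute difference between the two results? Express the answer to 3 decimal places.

Under standard min/max:
  ¬A2 = 1 − 0.84 = 0.16
  ¬A5 = 1 − 0.87 = 0.13
  ¬A2 ∨ ¬A5 = max(a, b) on (0.16, 0.13) = 0.16
  (¬A2 ∨ ¬A5) ∨ A4 = max(a, b) on (0.16, 0.56) = 0.56
  → value = 0.5600
Under algebraic product:
  ¬A2 = 1 − 0.8400 = 0.1600
  ¬A5 = 1 − 0.8700 = 0.1300
  ¬A2 ∨ ¬A5 = a + b − a·b on (0.1600, 0.1300) = 0.2692
  (¬A2 ∨ ¬A5) ∨ A4 = a + b − a·b on (0.2692, 0.5600) = 0.6784
  → value = 0.6784
|0.5600 − 0.6784| = 0.118

0.118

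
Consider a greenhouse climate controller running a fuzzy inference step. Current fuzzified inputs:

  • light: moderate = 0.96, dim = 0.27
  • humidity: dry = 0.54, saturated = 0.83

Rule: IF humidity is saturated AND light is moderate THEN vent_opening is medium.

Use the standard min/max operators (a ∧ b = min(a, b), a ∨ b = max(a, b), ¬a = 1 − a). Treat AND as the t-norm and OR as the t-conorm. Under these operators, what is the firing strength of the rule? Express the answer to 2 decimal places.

0.83

firing strength: saturated=0.83, moderate=0.96; AND[min(a, b)] → w = 0.83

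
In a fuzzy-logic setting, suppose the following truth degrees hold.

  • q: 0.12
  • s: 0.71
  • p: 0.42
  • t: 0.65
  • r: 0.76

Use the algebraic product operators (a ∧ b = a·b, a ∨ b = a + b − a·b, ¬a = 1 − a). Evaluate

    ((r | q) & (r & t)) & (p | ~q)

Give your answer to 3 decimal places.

r | q = a + b − a·b on (0.7600, 0.1200) = 0.7888
r & t = a·b on (0.7600, 0.6500) = 0.4940
(r | q) & (r & t) = a·b on (0.7888, 0.4940) = 0.3897
~q = 1 − 0.1200 = 0.8800
p | ~q = a + b − a·b on (0.4200, 0.8800) = 0.9304
((r | q) & (r & t)) & (p | ~q) = a·b on (0.3897, 0.9304) = 0.3625

0.363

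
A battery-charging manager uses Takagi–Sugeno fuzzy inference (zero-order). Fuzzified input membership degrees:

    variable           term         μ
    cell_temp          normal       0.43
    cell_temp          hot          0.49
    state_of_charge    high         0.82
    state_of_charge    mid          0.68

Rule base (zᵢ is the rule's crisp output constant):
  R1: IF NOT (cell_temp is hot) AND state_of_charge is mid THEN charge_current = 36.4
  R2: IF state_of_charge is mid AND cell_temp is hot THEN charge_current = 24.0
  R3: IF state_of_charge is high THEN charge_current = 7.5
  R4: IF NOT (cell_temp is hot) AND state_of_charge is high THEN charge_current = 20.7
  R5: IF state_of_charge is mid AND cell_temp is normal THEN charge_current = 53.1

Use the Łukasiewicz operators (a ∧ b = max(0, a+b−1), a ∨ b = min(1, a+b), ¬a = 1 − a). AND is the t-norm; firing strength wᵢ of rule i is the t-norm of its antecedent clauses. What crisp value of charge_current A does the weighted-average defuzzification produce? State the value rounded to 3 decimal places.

R1 (z=36.4): ¬hot=1−0.49=0.51, mid=0.68; AND[max(0, a+b−1)] → w = 0.19
R2 (z=24.0): mid=0.68, hot=0.49; AND[max(0, a+b−1)] → w = 0.17
R3 (z=7.5): high=0.82 → w = 0.82
R4 (z=20.7): ¬hot=1−0.49=0.51, high=0.82; AND[max(0, a+b−1)] → w = 0.33
R5 (z=53.1): mid=0.68, normal=0.43; AND[max(0, a+b−1)] → w = 0.11
Weighted average = (0.19·36.4 + 0.17·24.0 + 0.82·7.5 + 0.33·20.7 + 0.11·53.1) / (0.19 + 0.17 + 0.82 + 0.33 + 0.11)
  = 29.8180 / 1.6200 = 18.406

18.406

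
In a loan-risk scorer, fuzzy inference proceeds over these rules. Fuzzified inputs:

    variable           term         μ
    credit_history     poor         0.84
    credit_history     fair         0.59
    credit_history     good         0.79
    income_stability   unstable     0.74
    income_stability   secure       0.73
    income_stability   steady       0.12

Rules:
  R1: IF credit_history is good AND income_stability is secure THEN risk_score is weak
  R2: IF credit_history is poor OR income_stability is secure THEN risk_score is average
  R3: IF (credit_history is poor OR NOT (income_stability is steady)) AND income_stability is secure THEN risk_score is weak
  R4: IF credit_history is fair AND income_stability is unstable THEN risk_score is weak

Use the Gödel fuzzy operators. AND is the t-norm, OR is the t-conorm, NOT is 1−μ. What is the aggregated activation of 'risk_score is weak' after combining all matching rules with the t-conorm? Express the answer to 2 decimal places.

0.73

R1: good=0.79, secure=0.73; AND[min(a, b)] → w = 0.73
R2: poor=0.84, secure=0.73; OR[max(a, b)] → w = 0.84
R3: (poor=0.84 OR ¬steady=1−0.12=0.88) = 0.88; AND[min(a, b)] with secure=0.73 → w = 0.73
R4: fair=0.59, unstable=0.74; AND[min(a, b)] → w = 0.59
Rules with consequent 'weak': {R1, R3, R4} → strengths 0.73, 0.73, 0.59
Aggregate via t-conorm [max(a, b)]: 0.73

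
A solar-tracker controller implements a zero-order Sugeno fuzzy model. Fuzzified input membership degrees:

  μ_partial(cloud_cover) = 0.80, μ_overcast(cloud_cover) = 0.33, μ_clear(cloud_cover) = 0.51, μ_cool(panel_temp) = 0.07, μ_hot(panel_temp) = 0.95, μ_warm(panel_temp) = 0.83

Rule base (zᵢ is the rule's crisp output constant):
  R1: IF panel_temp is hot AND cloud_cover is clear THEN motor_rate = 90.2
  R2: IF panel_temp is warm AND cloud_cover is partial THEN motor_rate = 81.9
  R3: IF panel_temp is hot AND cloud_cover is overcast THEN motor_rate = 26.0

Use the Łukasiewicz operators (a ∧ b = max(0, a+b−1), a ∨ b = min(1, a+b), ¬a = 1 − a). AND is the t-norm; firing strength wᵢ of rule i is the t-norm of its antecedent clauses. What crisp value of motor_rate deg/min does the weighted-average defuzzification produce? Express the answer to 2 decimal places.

73.26

R1 (z=90.2): hot=0.95, clear=0.51; AND[max(0, a+b−1)] → w = 0.46
R2 (z=81.9): warm=0.83, partial=0.80; AND[max(0, a+b−1)] → w = 0.63
R3 (z=26.0): hot=0.95, overcast=0.33; AND[max(0, a+b−1)] → w = 0.28
Weighted average = (0.46·90.2 + 0.63·81.9 + 0.28·26.0) / (0.46 + 0.63 + 0.28)
  = 100.3690 / 1.3700 = 73.26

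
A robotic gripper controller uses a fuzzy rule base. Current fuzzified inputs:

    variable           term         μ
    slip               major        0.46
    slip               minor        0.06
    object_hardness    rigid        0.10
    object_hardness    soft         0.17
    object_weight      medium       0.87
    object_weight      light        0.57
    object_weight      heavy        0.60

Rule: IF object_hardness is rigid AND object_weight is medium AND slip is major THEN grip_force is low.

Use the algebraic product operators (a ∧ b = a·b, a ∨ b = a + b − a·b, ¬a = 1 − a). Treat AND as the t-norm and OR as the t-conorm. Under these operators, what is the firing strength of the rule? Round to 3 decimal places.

0.040

firing strength: rigid=0.10, medium=0.87, major=0.46; AND[a·b] → w = 0.0400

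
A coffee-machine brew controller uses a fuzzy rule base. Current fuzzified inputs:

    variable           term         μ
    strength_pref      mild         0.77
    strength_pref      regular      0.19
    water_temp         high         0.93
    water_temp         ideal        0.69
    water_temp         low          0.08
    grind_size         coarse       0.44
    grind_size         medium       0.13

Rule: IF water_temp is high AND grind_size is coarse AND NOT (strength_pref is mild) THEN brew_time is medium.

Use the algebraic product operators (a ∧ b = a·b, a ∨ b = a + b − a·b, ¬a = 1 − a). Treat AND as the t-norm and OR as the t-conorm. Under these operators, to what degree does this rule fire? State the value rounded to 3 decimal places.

firing strength: high=0.93, coarse=0.44, ¬mild=1−0.77=0.23; AND[a·b] → w = 0.0941

0.094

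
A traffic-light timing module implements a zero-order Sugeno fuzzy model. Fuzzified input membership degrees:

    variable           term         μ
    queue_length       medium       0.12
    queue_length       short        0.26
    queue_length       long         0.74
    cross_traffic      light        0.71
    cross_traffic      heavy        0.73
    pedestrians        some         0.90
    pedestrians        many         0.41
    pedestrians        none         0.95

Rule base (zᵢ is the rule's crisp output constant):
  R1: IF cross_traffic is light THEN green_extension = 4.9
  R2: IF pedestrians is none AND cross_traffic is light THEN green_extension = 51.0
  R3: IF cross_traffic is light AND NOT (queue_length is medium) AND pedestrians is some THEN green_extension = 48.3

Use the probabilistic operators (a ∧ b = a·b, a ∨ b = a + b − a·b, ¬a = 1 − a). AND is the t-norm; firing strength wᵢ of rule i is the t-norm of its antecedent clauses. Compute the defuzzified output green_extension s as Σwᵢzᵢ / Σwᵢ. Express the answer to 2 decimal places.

R1 (z=4.9): light=0.71 → w = 0.7100
R2 (z=51.0): none=0.95, light=0.71; AND[a·b] → w = 0.6745
R3 (z=48.3): light=0.71, ¬medium=1−0.12=0.88, some=0.90; AND[a·b] → w = 0.5623
Weighted average = (0.7100·4.9 + 0.6745·51.0 + 0.5623·48.3) / (0.7100 + 0.6745 + 0.5623)
  = 65.0386 / 1.9468 = 33.41

33.41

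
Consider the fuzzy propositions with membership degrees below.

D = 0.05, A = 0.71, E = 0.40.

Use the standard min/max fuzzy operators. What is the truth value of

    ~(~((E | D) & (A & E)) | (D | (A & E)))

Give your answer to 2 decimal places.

0.40

E | D = max(a, b) on (0.40, 0.05) = 0.40
A & E = min(a, b) on (0.71, 0.40) = 0.40
(E | D) & (A & E) = min(a, b) on (0.40, 0.40) = 0.40
~((E | D) & (A & E)) = 1 − 0.40 = 0.60
A & E = min(a, b) on (0.71, 0.40) = 0.40
D | (A & E) = max(a, b) on (0.05, 0.40) = 0.40
~((E | D) & (A & E)) | (D | (A & E)) = max(a, b) on (0.60, 0.40) = 0.60
~(~((E | D) & (A & E)) | (D | (A & E))) = 1 − 0.60 = 0.40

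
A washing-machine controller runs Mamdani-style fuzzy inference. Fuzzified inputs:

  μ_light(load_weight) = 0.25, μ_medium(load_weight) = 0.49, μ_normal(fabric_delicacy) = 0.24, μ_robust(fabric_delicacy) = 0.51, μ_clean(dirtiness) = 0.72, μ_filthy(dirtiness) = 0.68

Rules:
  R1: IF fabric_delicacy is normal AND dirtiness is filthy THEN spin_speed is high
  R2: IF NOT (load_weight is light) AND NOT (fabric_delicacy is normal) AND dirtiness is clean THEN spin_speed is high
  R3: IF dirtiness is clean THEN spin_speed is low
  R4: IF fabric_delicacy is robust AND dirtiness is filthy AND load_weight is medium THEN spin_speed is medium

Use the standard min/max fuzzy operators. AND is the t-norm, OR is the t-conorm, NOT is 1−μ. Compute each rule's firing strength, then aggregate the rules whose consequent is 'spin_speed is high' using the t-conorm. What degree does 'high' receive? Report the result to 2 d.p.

R1: normal=0.24, filthy=0.68; AND[min(a, b)] → w = 0.24
R2: ¬light=1−0.25=0.75, ¬normal=1−0.24=0.76, clean=0.72; AND[min(a, b)] → w = 0.72
R3: clean=0.72 → w = 0.72
R4: robust=0.51, filthy=0.68, medium=0.49; AND[min(a, b)] → w = 0.49
Rules with consequent 'high': {R1, R2} → strengths 0.24, 0.72
Aggregate via t-conorm [max(a, b)]: 0.72

0.72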